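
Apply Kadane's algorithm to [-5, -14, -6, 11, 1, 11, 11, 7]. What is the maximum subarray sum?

Using Kadane's algorithm on [-5, -14, -6, 11, 1, 11, 11, 7]:

Scanning through the array:
Position 1 (value -14): max_ending_here = -14, max_so_far = -5
Position 2 (value -6): max_ending_here = -6, max_so_far = -5
Position 3 (value 11): max_ending_here = 11, max_so_far = 11
Position 4 (value 1): max_ending_here = 12, max_so_far = 12
Position 5 (value 11): max_ending_here = 23, max_so_far = 23
Position 6 (value 11): max_ending_here = 34, max_so_far = 34
Position 7 (value 7): max_ending_here = 41, max_so_far = 41

Maximum subarray: [11, 1, 11, 11, 7]
Maximum sum: 41

The maximum subarray is [11, 1, 11, 11, 7] with sum 41. This subarray runs from index 3 to index 7.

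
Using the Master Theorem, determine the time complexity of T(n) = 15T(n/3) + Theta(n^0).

Master Theorem for T(n) = 15T(n/3) + O(n^0):

a = 15, b = 3, c = 0
log_b(a) = log_3(15) = 2.4650

Case 1: c = 0 < log_3(15) = 2.4650
T(n) = O(n^(log_3 15))

For T(n) = 15T(n/3) + O(n^0): log_3(15) = 2.4650. This is Case 1 of the Master Theorem (c < log_b(a), work dominated by leaves), giving O(n^(log_3 15)).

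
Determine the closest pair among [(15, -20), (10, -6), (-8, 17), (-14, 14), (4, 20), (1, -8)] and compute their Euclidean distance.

Computing all pairwise distances among 6 points:

d((15, -20), (10, -6)) = 14.8661
d((15, -20), (-8, 17)) = 43.566
d((15, -20), (-14, 14)) = 44.6878
d((15, -20), (4, 20)) = 41.4849
d((15, -20), (1, -8)) = 18.4391
d((10, -6), (-8, 17)) = 29.2062
d((10, -6), (-14, 14)) = 31.241
d((10, -6), (4, 20)) = 26.6833
d((10, -6), (1, -8)) = 9.2195
d((-8, 17), (-14, 14)) = 6.7082 <-- minimum
d((-8, 17), (4, 20)) = 12.3693
d((-8, 17), (1, -8)) = 26.5707
d((-14, 14), (4, 20)) = 18.9737
d((-14, 14), (1, -8)) = 26.6271
d((4, 20), (1, -8)) = 28.1603

Closest pair: (-8, 17) and (-14, 14) with distance 6.7082

The closest pair is (-8, 17) and (-14, 14) with Euclidean distance 6.7082. For 6 points, brute-force pairwise comparison is shown above. For large n, the divide-and-conquer algorithm (sort by x, recurse on halves, check the dividing strip) achieves O(n log n).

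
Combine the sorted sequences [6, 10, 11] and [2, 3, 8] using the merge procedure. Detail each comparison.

Merging process:

Compare 6 vs 2: take 2 from right. Merged: [2]
Compare 6 vs 3: take 3 from right. Merged: [2, 3]
Compare 6 vs 8: take 6 from left. Merged: [2, 3, 6]
Compare 10 vs 8: take 8 from right. Merged: [2, 3, 6, 8]
Append remaining from left: [10, 11]. Merged: [2, 3, 6, 8, 10, 11]

Final merged array: [2, 3, 6, 8, 10, 11]
Total comparisons: 4

The merged array is [2, 3, 6, 8, 10, 11], requiring 4 comparisons. The merge step runs in O(n) time where n is the total number of elements.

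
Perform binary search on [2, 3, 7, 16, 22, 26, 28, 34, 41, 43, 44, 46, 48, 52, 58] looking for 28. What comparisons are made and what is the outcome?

Binary search for 28 in [2, 3, 7, 16, 22, 26, 28, 34, 41, 43, 44, 46, 48, 52, 58]:

lo=0, hi=14, mid=7, arr[mid]=34 -> 34 > 28, search left half
lo=0, hi=6, mid=3, arr[mid]=16 -> 16 < 28, search right half
lo=4, hi=6, mid=5, arr[mid]=26 -> 26 < 28, search right half
lo=6, hi=6, mid=6, arr[mid]=28 -> Found target at index 6!

Binary search finds 28 at index 6 after 4 comparisons. The search repeatedly halves the search space by comparing with the middle element.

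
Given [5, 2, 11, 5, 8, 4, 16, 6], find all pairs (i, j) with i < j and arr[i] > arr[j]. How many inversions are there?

Finding inversions in [5, 2, 11, 5, 8, 4, 16, 6]:

(0, 1): arr[0]=5 > arr[1]=2
(0, 5): arr[0]=5 > arr[5]=4
(2, 3): arr[2]=11 > arr[3]=5
(2, 4): arr[2]=11 > arr[4]=8
(2, 5): arr[2]=11 > arr[5]=4
(2, 7): arr[2]=11 > arr[7]=6
(3, 5): arr[3]=5 > arr[5]=4
(4, 5): arr[4]=8 > arr[5]=4
(4, 7): arr[4]=8 > arr[7]=6
(6, 7): arr[6]=16 > arr[7]=6

Total inversions: 10

The array has 10 inversion(s): (0,1), (0,5), (2,3), (2,4), (2,5), (2,7), (3,5), (4,5), (4,7), (6,7). Each pair (i,j) satisfies i < j and arr[i] > arr[j].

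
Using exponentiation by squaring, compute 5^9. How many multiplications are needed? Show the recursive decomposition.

Computing 5^9 by squaring (build up from 5^1; each line after the first costs one multiplication):

5^1 = 5
5^2 = (5^1)^2 = 5^2 = 25
5^4 = (5^2)^2 = 25^2 = 625
5^8 = (5^4)^2 = 625^2 = 390625
5^9 = 5 * 5^8 = 5 * 390625 = 1953125

Result: 1953125
Multiplications needed: 4 (4 lines after 5^1)

5^9 = 1953125. Using exponentiation by squaring, this requires 4 multiplications. The key idea: if the exponent is even, square the half-power; if odd, multiply by the base once.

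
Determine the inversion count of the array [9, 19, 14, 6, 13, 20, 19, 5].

Finding inversions in [9, 19, 14, 6, 13, 20, 19, 5]:

(0, 3): arr[0]=9 > arr[3]=6
(0, 7): arr[0]=9 > arr[7]=5
(1, 2): arr[1]=19 > arr[2]=14
(1, 3): arr[1]=19 > arr[3]=6
(1, 4): arr[1]=19 > arr[4]=13
(1, 7): arr[1]=19 > arr[7]=5
(2, 3): arr[2]=14 > arr[3]=6
(2, 4): arr[2]=14 > arr[4]=13
(2, 7): arr[2]=14 > arr[7]=5
(3, 7): arr[3]=6 > arr[7]=5
(4, 7): arr[4]=13 > arr[7]=5
(5, 6): arr[5]=20 > arr[6]=19
(5, 7): arr[5]=20 > arr[7]=5
(6, 7): arr[6]=19 > arr[7]=5

Total inversions: 14

The array has 14 inversion(s): (0,3), (0,7), (1,2), (1,3), (1,4), (1,7), (2,3), (2,4), (2,7), (3,7), (4,7), (5,6), (5,7), (6,7). Each pair (i,j) satisfies i < j and arr[i] > arr[j].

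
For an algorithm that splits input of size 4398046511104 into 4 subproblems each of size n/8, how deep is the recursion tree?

For divide and conquer with division factor 8:

Problem sizes at each level:
Level 0: 4398046511104
Level 1: 549755813888
Level 2: 68719476736
Level 3: 8589934592
Level 4: 1073741824
Level 5: 134217728
Level 6: 16777216
Level 7: 2097152
Level 8: 262144
Level 9: 32768
Level 10: 4096
Level 11: 512
Level 12: 64
Level 13: 8
Level 14: 1

The root is level 0 and the size-1 base case is level 14 (the tree spans levels 0 through 14, i.e. 15 levels counting the root), so the depth is the number of divisions: log_8(4398046511104) = 14

The recursion tree depth is log_8(4398046511104) = 14. At each level, the problem size is divided by 8, so it takes 14 divisions to reduce to a base case of size 1. The algorithm makes 4 recursive calls at each level.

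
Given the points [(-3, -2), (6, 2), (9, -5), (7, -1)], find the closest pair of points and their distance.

Computing all pairwise distances among 4 points:

d((-3, -2), (6, 2)) = 9.8489
d((-3, -2), (9, -5)) = 12.3693
d((-3, -2), (7, -1)) = 10.0499
d((6, 2), (9, -5)) = 7.6158
d((6, 2), (7, -1)) = 3.1623 <-- minimum
d((9, -5), (7, -1)) = 4.4721

Closest pair: (6, 2) and (7, -1) with distance 3.1623

The closest pair is (6, 2) and (7, -1) with Euclidean distance 3.1623. For 4 points, brute-force pairwise comparison is shown above. For large n, the divide-and-conquer algorithm (sort by x, recurse on halves, check the dividing strip) achieves O(n log n).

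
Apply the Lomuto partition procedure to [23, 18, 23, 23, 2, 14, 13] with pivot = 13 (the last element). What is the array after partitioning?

Lomuto partition with pivot = 13:

Initial array: [23, 18, 23, 23, 2, 14, 13]

arr[0]=23 > 13: no swap
arr[1]=18 > 13: no swap
arr[2]=23 > 13: no swap
arr[3]=23 > 13: no swap
arr[4]=2 <= 13: swap with position 0, array becomes [2, 18, 23, 23, 23, 14, 13]
arr[5]=14 > 13: no swap

Place pivot at position 1: [2, 13, 23, 23, 23, 14, 18]
Pivot position: 1

After partitioning with pivot 13, the array becomes [2, 13, 23, 23, 23, 14, 18]. The pivot is placed at index 1. All elements to the left of the pivot are <= 13, and all elements to the right are > 13.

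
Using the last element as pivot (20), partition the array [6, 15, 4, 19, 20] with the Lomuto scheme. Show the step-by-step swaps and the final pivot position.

Lomuto partition with pivot = 20:

Initial array: [6, 15, 4, 19, 20]

arr[0]=6 <= 20: swap with position 0, array becomes [6, 15, 4, 19, 20]
arr[1]=15 <= 20: swap with position 1, array becomes [6, 15, 4, 19, 20]
arr[2]=4 <= 20: swap with position 2, array becomes [6, 15, 4, 19, 20]
arr[3]=19 <= 20: swap with position 3, array becomes [6, 15, 4, 19, 20]

Place pivot at position 4: [6, 15, 4, 19, 20]
Pivot position: 4

After partitioning with pivot 20, the array becomes [6, 15, 4, 19, 20]. The pivot is placed at index 4. All elements to the left of the pivot are <= 20, and all elements to the right are > 20.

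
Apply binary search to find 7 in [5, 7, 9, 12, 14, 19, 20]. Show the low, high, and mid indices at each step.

Binary search for 7 in [5, 7, 9, 12, 14, 19, 20]:

lo=0, hi=6, mid=3, arr[mid]=12 -> 12 > 7, search left half
lo=0, hi=2, mid=1, arr[mid]=7 -> Found target at index 1!

Binary search finds 7 at index 1 after 2 comparisons. The search repeatedly halves the search space by comparing with the middle element.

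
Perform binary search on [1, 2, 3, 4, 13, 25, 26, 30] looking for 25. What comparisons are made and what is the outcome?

Binary search for 25 in [1, 2, 3, 4, 13, 25, 26, 30]:

lo=0, hi=7, mid=3, arr[mid]=4 -> 4 < 25, search right half
lo=4, hi=7, mid=5, arr[mid]=25 -> Found target at index 5!

Binary search finds 25 at index 5 after 2 comparisons. The search repeatedly halves the search space by comparing with the middle element.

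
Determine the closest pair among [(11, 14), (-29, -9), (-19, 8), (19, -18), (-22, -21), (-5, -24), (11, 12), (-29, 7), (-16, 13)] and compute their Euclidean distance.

Computing all pairwise distances among 9 points:

d((11, 14), (-29, -9)) = 46.1411
d((11, 14), (-19, 8)) = 30.5941
d((11, 14), (19, -18)) = 32.9848
d((11, 14), (-22, -21)) = 48.1041
d((11, 14), (-5, -24)) = 41.2311
d((11, 14), (11, 12)) = 2.0 <-- minimum
d((11, 14), (-29, 7)) = 40.6079
d((11, 14), (-16, 13)) = 27.0185
d((-29, -9), (-19, 8)) = 19.7231
d((-29, -9), (19, -18)) = 48.8365
d((-29, -9), (-22, -21)) = 13.8924
d((-29, -9), (-5, -24)) = 28.3019
d((-29, -9), (11, 12)) = 45.1774
d((-29, -9), (-29, 7)) = 16.0
d((-29, -9), (-16, 13)) = 25.5539
d((-19, 8), (19, -18)) = 46.0435
d((-19, 8), (-22, -21)) = 29.1548
d((-19, 8), (-5, -24)) = 34.9285
d((-19, 8), (11, 12)) = 30.2655
d((-19, 8), (-29, 7)) = 10.0499
d((-19, 8), (-16, 13)) = 5.831
d((19, -18), (-22, -21)) = 41.1096
d((19, -18), (-5, -24)) = 24.7386
d((19, -18), (11, 12)) = 31.0483
d((19, -18), (-29, 7)) = 54.1202
d((19, -18), (-16, 13)) = 46.7547
d((-22, -21), (-5, -24)) = 17.2627
d((-22, -21), (11, 12)) = 46.669
d((-22, -21), (-29, 7)) = 28.8617
d((-22, -21), (-16, 13)) = 34.5254
d((-5, -24), (11, 12)) = 39.3954
d((-5, -24), (-29, 7)) = 39.2046
d((-5, -24), (-16, 13)) = 38.6005
d((11, 12), (-29, 7)) = 40.3113
d((11, 12), (-16, 13)) = 27.0185
d((-29, 7), (-16, 13)) = 14.3178

Closest pair: (11, 14) and (11, 12) with distance 2.0

The closest pair is (11, 14) and (11, 12) with Euclidean distance 2.0. For 9 points, brute-force pairwise comparison is shown above. For large n, the divide-and-conquer algorithm (sort by x, recurse on halves, check the dividing strip) achieves O(n log n).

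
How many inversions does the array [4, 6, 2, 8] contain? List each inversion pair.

Finding inversions in [4, 6, 2, 8]:

(0, 2): arr[0]=4 > arr[2]=2
(1, 2): arr[1]=6 > arr[2]=2

Total inversions: 2

The array has 2 inversion(s): (0,2), (1,2). Each pair (i,j) satisfies i < j and arr[i] > arr[j].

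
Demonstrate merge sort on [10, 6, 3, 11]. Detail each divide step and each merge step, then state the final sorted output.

Merge sort trace:

Split: [10, 6, 3, 11] -> [10, 6] and [3, 11]
  Split: [10, 6] -> [10] and [6]
  Merge: [10] + [6] -> [6, 10]
  Split: [3, 11] -> [3] and [11]
  Merge: [3] + [11] -> [3, 11]
Merge: [6, 10] + [3, 11] -> [3, 6, 10, 11]

Final sorted array: [3, 6, 10, 11]

The merge sort proceeds by recursively splitting the array and merging sorted halves.
After all merges, the sorted array is [3, 6, 10, 11].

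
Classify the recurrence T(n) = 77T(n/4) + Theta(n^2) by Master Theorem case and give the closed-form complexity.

Master Theorem for T(n) = 77T(n/4) + O(n^2):

a = 77, b = 4, c = 2
log_b(a) = log_4(77) = 3.1334

Case 1: c = 2 < log_4(77) = 3.1334
T(n) = O(n^(log_4 77))

For T(n) = 77T(n/4) + O(n^2): log_4(77) = 3.1334. This is Case 1 of the Master Theorem (c < log_b(a), work dominated by leaves), giving O(n^(log_4 77)).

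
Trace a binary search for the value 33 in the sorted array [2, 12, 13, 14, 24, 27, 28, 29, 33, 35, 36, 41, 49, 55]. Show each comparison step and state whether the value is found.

Binary search for 33 in [2, 12, 13, 14, 24, 27, 28, 29, 33, 35, 36, 41, 49, 55]:

lo=0, hi=13, mid=6, arr[mid]=28 -> 28 < 33, search right half
lo=7, hi=13, mid=10, arr[mid]=36 -> 36 > 33, search left half
lo=7, hi=9, mid=8, arr[mid]=33 -> Found target at index 8!

Binary search finds 33 at index 8 after 3 comparisons. The search repeatedly halves the search space by comparing with the middle element.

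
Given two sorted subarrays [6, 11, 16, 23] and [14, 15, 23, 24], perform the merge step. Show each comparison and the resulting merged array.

Merging process:

Compare 6 vs 14: take 6 from left. Merged: [6]
Compare 11 vs 14: take 11 from left. Merged: [6, 11]
Compare 16 vs 14: take 14 from right. Merged: [6, 11, 14]
Compare 16 vs 15: take 15 from right. Merged: [6, 11, 14, 15]
Compare 16 vs 23: take 16 from left. Merged: [6, 11, 14, 15, 16]
Compare 23 vs 23: take 23 from left. Merged: [6, 11, 14, 15, 16, 23]
Append remaining from right: [23, 24]. Merged: [6, 11, 14, 15, 16, 23, 23, 24]

Final merged array: [6, 11, 14, 15, 16, 23, 23, 24]
Total comparisons: 6

The merged array is [6, 11, 14, 15, 16, 23, 23, 24], requiring 6 comparisons. The merge step runs in O(n) time where n is the total number of elements.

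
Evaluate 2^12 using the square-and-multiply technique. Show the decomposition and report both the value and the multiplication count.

Computing 2^12 by squaring (build up from 2^1; each line after the first costs one multiplication):

2^1 = 2
2^2 = (2^1)^2 = 2^2 = 4
2^3 = 2 * 2^2 = 2 * 4 = 8
2^6 = (2^3)^2 = 8^2 = 64
2^12 = (2^6)^2 = 64^2 = 4096

Result: 4096
Multiplications needed: 4 (4 lines after 2^1)

2^12 = 4096. Using exponentiation by squaring, this requires 4 multiplications. The key idea: if the exponent is even, square the half-power; if odd, multiply by the base once.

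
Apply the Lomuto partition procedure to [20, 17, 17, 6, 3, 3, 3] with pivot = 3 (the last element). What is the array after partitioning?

Lomuto partition with pivot = 3:

Initial array: [20, 17, 17, 6, 3, 3, 3]

arr[0]=20 > 3: no swap
arr[1]=17 > 3: no swap
arr[2]=17 > 3: no swap
arr[3]=6 > 3: no swap
arr[4]=3 <= 3: swap with position 0, array becomes [3, 17, 17, 6, 20, 3, 3]
arr[5]=3 <= 3: swap with position 1, array becomes [3, 3, 17, 6, 20, 17, 3]

Place pivot at position 2: [3, 3, 3, 6, 20, 17, 17]
Pivot position: 2

After partitioning with pivot 3, the array becomes [3, 3, 3, 6, 20, 17, 17]. The pivot is placed at index 2. All elements to the left of the pivot are <= 3, and all elements to the right are > 3.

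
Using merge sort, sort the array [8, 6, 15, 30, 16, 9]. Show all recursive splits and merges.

Merge sort trace:

Split: [8, 6, 15, 30, 16, 9] -> [8, 6, 15] and [30, 16, 9]
  Split: [8, 6, 15] -> [8] and [6, 15]
    Split: [6, 15] -> [6] and [15]
    Merge: [6] + [15] -> [6, 15]
  Merge: [8] + [6, 15] -> [6, 8, 15]
  Split: [30, 16, 9] -> [30] and [16, 9]
    Split: [16, 9] -> [16] and [9]
    Merge: [16] + [9] -> [9, 16]
  Merge: [30] + [9, 16] -> [9, 16, 30]
Merge: [6, 8, 15] + [9, 16, 30] -> [6, 8, 9, 15, 16, 30]

Final sorted array: [6, 8, 9, 15, 16, 30]

The merge sort proceeds by recursively splitting the array and merging sorted halves.
After all merges, the sorted array is [6, 8, 9, 15, 16, 30].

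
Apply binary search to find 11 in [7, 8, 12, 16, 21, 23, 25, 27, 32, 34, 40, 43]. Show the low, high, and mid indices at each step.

Binary search for 11 in [7, 8, 12, 16, 21, 23, 25, 27, 32, 34, 40, 43]:

lo=0, hi=11, mid=5, arr[mid]=23 -> 23 > 11, search left half
lo=0, hi=4, mid=2, arr[mid]=12 -> 12 > 11, search left half
lo=0, hi=1, mid=0, arr[mid]=7 -> 7 < 11, search right half
lo=1, hi=1, mid=1, arr[mid]=8 -> 8 < 11, search right half
lo=2 > hi=1, target 11 not found

Binary search determines that 11 is not in the array after 4 comparisons. The search space was exhausted without finding the target.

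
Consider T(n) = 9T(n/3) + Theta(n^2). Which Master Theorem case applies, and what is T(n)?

Master Theorem for T(n) = 9T(n/3) + O(n^2):

a = 9, b = 3, c = 2
log_b(a) = log_3(9) = 2.0000

Case 2: c = 2 = log_3(9) = 2.0000
T(n) = O(n^2 log n) = O(n^2 log n)

For T(n) = 9T(n/3) + O(n^2): log_3(9) = 2.0000. This is Case 2 of the Master Theorem (c = log_b(a), equal work at all levels), giving O(n^2 log n).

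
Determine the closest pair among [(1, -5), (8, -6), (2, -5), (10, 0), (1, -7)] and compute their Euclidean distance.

Computing all pairwise distances among 5 points:

d((1, -5), (8, -6)) = 7.0711
d((1, -5), (2, -5)) = 1.0 <-- minimum
d((1, -5), (10, 0)) = 10.2956
d((1, -5), (1, -7)) = 2.0
d((8, -6), (2, -5)) = 6.0828
d((8, -6), (10, 0)) = 6.3246
d((8, -6), (1, -7)) = 7.0711
d((2, -5), (10, 0)) = 9.434
d((2, -5), (1, -7)) = 2.2361
d((10, 0), (1, -7)) = 11.4018

Closest pair: (1, -5) and (2, -5) with distance 1.0

The closest pair is (1, -5) and (2, -5) with Euclidean distance 1.0. For 5 points, brute-force pairwise comparison is shown above. For large n, the divide-and-conquer algorithm (sort by x, recurse on halves, check the dividing strip) achieves O(n log n).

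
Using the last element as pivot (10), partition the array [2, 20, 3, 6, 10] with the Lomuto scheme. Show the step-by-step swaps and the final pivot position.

Lomuto partition with pivot = 10:

Initial array: [2, 20, 3, 6, 10]

arr[0]=2 <= 10: swap with position 0, array becomes [2, 20, 3, 6, 10]
arr[1]=20 > 10: no swap
arr[2]=3 <= 10: swap with position 1, array becomes [2, 3, 20, 6, 10]
arr[3]=6 <= 10: swap with position 2, array becomes [2, 3, 6, 20, 10]

Place pivot at position 3: [2, 3, 6, 10, 20]
Pivot position: 3

After partitioning with pivot 10, the array becomes [2, 3, 6, 10, 20]. The pivot is placed at index 3. All elements to the left of the pivot are <= 10, and all elements to the right are > 10.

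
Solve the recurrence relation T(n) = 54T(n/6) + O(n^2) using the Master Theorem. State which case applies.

Master Theorem for T(n) = 54T(n/6) + O(n^2):

a = 54, b = 6, c = 2
log_b(a) = log_6(54) = 2.2263

Case 1: c = 2 < log_6(54) = 2.2263
T(n) = O(n^(log_6 54))

For T(n) = 54T(n/6) + O(n^2): log_6(54) = 2.2263. This is Case 1 of the Master Theorem (c < log_b(a), work dominated by leaves), giving O(n^(log_6 54)).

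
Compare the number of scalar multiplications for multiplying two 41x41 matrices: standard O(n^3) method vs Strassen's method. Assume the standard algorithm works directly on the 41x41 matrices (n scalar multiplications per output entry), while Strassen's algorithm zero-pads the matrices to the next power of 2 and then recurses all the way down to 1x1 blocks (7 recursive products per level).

Matrix multiplication for 41x41 matrices:

Strassen's algorithm requires power-of-2 dimensions. Pad 41x41 to 64x64 (next power of 2).

Standard algorithm: 41^3 = 68921 multiplications
Strassen's algorithm: 7^(log2(64)) = 7^6 = 117649 multiplications
Difference: 68921 - 117649 = -48728 (Strassen uses MORE here due to padding overhead — for small or just-over-power-of-2 n, padding can outweigh the per-level savings)

Standard: 68921 multiplications (41^3). Strassen: 117649 multiplications (7^6, after padding to 64x64). Strassen reduces 8 recursive multiplications to 7 at each level.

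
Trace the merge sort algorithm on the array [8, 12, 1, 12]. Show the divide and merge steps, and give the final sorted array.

Merge sort trace:

Split: [8, 12, 1, 12] -> [8, 12] and [1, 12]
  Split: [8, 12] -> [8] and [12]
  Merge: [8] + [12] -> [8, 12]
  Split: [1, 12] -> [1] and [12]
  Merge: [1] + [12] -> [1, 12]
Merge: [8, 12] + [1, 12] -> [1, 8, 12, 12]

Final sorted array: [1, 8, 12, 12]

The merge sort proceeds by recursively splitting the array and merging sorted halves.
After all merges, the sorted array is [1, 8, 12, 12].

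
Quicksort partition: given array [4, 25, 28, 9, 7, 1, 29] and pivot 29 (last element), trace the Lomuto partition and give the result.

Lomuto partition with pivot = 29:

Initial array: [4, 25, 28, 9, 7, 1, 29]

arr[0]=4 <= 29: swap with position 0, array becomes [4, 25, 28, 9, 7, 1, 29]
arr[1]=25 <= 29: swap with position 1, array becomes [4, 25, 28, 9, 7, 1, 29]
arr[2]=28 <= 29: swap with position 2, array becomes [4, 25, 28, 9, 7, 1, 29]
arr[3]=9 <= 29: swap with position 3, array becomes [4, 25, 28, 9, 7, 1, 29]
arr[4]=7 <= 29: swap with position 4, array becomes [4, 25, 28, 9, 7, 1, 29]
arr[5]=1 <= 29: swap with position 5, array becomes [4, 25, 28, 9, 7, 1, 29]

Place pivot at position 6: [4, 25, 28, 9, 7, 1, 29]
Pivot position: 6

After partitioning with pivot 29, the array becomes [4, 25, 28, 9, 7, 1, 29]. The pivot is placed at index 6. All elements to the left of the pivot are <= 29, and all elements to the right are > 29.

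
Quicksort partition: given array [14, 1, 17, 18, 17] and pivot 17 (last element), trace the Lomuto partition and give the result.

Lomuto partition with pivot = 17:

Initial array: [14, 1, 17, 18, 17]

arr[0]=14 <= 17: swap with position 0, array becomes [14, 1, 17, 18, 17]
arr[1]=1 <= 17: swap with position 1, array becomes [14, 1, 17, 18, 17]
arr[2]=17 <= 17: swap with position 2, array becomes [14, 1, 17, 18, 17]
arr[3]=18 > 17: no swap

Place pivot at position 3: [14, 1, 17, 17, 18]
Pivot position: 3

After partitioning with pivot 17, the array becomes [14, 1, 17, 17, 18]. The pivot is placed at index 3. All elements to the left of the pivot are <= 17, and all elements to the right are > 17.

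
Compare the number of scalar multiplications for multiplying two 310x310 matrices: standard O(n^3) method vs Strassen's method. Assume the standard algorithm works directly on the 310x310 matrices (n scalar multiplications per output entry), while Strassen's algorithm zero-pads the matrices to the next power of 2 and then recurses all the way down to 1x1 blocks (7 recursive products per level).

Matrix multiplication for 310x310 matrices:

Strassen's algorithm requires power-of-2 dimensions. Pad 310x310 to 512x512 (next power of 2).

Standard algorithm: 310^3 = 29791000 multiplications
Strassen's algorithm: 7^(log2(512)) = 7^9 = 40353607 multiplications
Difference: 29791000 - 40353607 = -10562607 (Strassen uses MORE here due to padding overhead — for small or just-over-power-of-2 n, padding can outweigh the per-level savings)

Standard: 29791000 multiplications (310^3). Strassen: 40353607 multiplications (7^9, after padding to 512x512). Strassen reduces 8 recursive multiplications to 7 at each level.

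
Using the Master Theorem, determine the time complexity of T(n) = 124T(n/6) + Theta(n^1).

Master Theorem for T(n) = 124T(n/6) + O(n^1):

a = 124, b = 6, c = 1
log_b(a) = log_6(124) = 2.6903

Case 1: c = 1 < log_6(124) = 2.6903
T(n) = O(n^(log_6 124))

For T(n) = 124T(n/6) + O(n^1): log_6(124) = 2.6903. This is Case 1 of the Master Theorem (c < log_b(a), work dominated by leaves), giving O(n^(log_6 124)).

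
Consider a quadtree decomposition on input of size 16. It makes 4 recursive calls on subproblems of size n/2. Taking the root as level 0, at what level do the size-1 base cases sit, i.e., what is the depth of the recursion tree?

For divide and conquer with division factor 2:

Problem sizes at each level:
Level 0: 16
Level 1: 8
Level 2: 4
Level 3: 2
Level 4: 1

The root is level 0 and the size-1 base case is level 4 (the tree spans levels 0 through 4, i.e. 5 levels counting the root), so the depth is the number of divisions: log_2(16) = 4

The recursion tree depth is log_2(16) = 4. At each level, the problem size is divided by 2, so it takes 4 divisions to reduce to a base case of size 1. The algorithm makes 4 recursive calls at each level.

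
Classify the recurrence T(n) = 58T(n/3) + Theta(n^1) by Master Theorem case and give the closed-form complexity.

Master Theorem for T(n) = 58T(n/3) + O(n^1):

a = 58, b = 3, c = 1
log_b(a) = log_3(58) = 3.6960

Case 1: c = 1 < log_3(58) = 3.6960
T(n) = O(n^(log_3 58))

For T(n) = 58T(n/3) + O(n^1): log_3(58) = 3.6960. This is Case 1 of the Master Theorem (c < log_b(a), work dominated by leaves), giving O(n^(log_3 58)).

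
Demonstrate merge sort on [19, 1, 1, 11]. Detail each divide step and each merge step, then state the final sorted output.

Merge sort trace:

Split: [19, 1, 1, 11] -> [19, 1] and [1, 11]
  Split: [19, 1] -> [19] and [1]
  Merge: [19] + [1] -> [1, 19]
  Split: [1, 11] -> [1] and [11]
  Merge: [1] + [11] -> [1, 11]
Merge: [1, 19] + [1, 11] -> [1, 1, 11, 19]

Final sorted array: [1, 1, 11, 19]

The merge sort proceeds by recursively splitting the array and merging sorted halves.
After all merges, the sorted array is [1, 1, 11, 19].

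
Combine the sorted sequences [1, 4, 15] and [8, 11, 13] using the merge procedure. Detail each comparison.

Merging process:

Compare 1 vs 8: take 1 from left. Merged: [1]
Compare 4 vs 8: take 4 from left. Merged: [1, 4]
Compare 15 vs 8: take 8 from right. Merged: [1, 4, 8]
Compare 15 vs 11: take 11 from right. Merged: [1, 4, 8, 11]
Compare 15 vs 13: take 13 from right. Merged: [1, 4, 8, 11, 13]
Append remaining from left: [15]. Merged: [1, 4, 8, 11, 13, 15]

Final merged array: [1, 4, 8, 11, 13, 15]
Total comparisons: 5

The merged array is [1, 4, 8, 11, 13, 15], requiring 5 comparisons. The merge step runs in O(n) time where n is the total number of elements.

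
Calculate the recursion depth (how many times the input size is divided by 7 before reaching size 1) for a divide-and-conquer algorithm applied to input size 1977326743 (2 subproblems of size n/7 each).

For divide and conquer with division factor 7:

Problem sizes at each level:
Level 0: 1977326743
Level 1: 282475249
Level 2: 40353607
Level 3: 5764801
Level 4: 823543
Level 5: 117649
Level 6: 16807
Level 7: 2401
Level 8: 343
Level 9: 49
Level 10: 7
Level 11: 1

The root is level 0 and the size-1 base case is level 11 (the tree spans levels 0 through 11, i.e. 12 levels counting the root), so the depth is the number of divisions: log_7(1977326743) = 11

The recursion tree depth is log_7(1977326743) = 11. At each level, the problem size is divided by 7, so it takes 11 divisions to reduce to a base case of size 1. The algorithm makes 2 recursive calls at each level.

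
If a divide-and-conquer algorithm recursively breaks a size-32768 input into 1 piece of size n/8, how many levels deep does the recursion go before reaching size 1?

For divide and conquer with division factor 8:

Problem sizes at each level:
Level 0: 32768
Level 1: 4096
Level 2: 512
Level 3: 64
Level 4: 8
Level 5: 1

The root is level 0 and the size-1 base case is level 5 (the tree spans levels 0 through 5, i.e. 6 levels counting the root), so the depth is the number of divisions: log_8(32768) = 5

The recursion tree depth is log_8(32768) = 5. At each level, the problem size is divided by 8, so it takes 5 divisions to reduce to a base case of size 1. The algorithm makes 1 recursive call at each level.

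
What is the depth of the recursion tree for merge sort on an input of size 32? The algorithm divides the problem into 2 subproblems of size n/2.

For divide and conquer with division factor 2:

Problem sizes at each level:
Level 0: 32
Level 1: 16
Level 2: 8
Level 3: 4
Level 4: 2
Level 5: 1

The root is level 0 and the size-1 base case is level 5 (the tree spans levels 0 through 5, i.e. 6 levels counting the root), so the depth is the number of divisions: log_2(32) = 5

The recursion tree depth is log_2(32) = 5. At each level, the problem size is divided by 2, so it takes 5 divisions to reduce to a base case of size 1. The algorithm makes 2 recursive calls at each level.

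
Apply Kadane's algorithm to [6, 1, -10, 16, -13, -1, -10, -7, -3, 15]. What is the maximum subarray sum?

Using Kadane's algorithm on [6, 1, -10, 16, -13, -1, -10, -7, -3, 15]:

Scanning through the array:
Position 1 (value 1): max_ending_here = 7, max_so_far = 7
Position 2 (value -10): max_ending_here = -3, max_so_far = 7
Position 3 (value 16): max_ending_here = 16, max_so_far = 16
Position 4 (value -13): max_ending_here = 3, max_so_far = 16
Position 5 (value -1): max_ending_here = 2, max_so_far = 16
Position 6 (value -10): max_ending_here = -8, max_so_far = 16
Position 7 (value -7): max_ending_here = -7, max_so_far = 16
Position 8 (value -3): max_ending_here = -3, max_so_far = 16
Position 9 (value 15): max_ending_here = 15, max_so_far = 16

Maximum subarray: [16]
Maximum sum: 16

The maximum subarray is [16] with sum 16. This subarray runs from index 3 to index 3.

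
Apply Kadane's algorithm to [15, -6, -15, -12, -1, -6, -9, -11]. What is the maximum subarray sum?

Using Kadane's algorithm on [15, -6, -15, -12, -1, -6, -9, -11]:

Scanning through the array:
Position 1 (value -6): max_ending_here = 9, max_so_far = 15
Position 2 (value -15): max_ending_here = -6, max_so_far = 15
Position 3 (value -12): max_ending_here = -12, max_so_far = 15
Position 4 (value -1): max_ending_here = -1, max_so_far = 15
Position 5 (value -6): max_ending_here = -6, max_so_far = 15
Position 6 (value -9): max_ending_here = -9, max_so_far = 15
Position 7 (value -11): max_ending_here = -11, max_so_far = 15

Maximum subarray: [15]
Maximum sum: 15

The maximum subarray is [15] with sum 15. This subarray runs from index 0 to index 0.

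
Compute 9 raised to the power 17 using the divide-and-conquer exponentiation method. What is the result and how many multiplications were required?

Computing 9^17 by squaring (build up from 9^1; each line after the first costs one multiplication):

9^1 = 9
9^2 = (9^1)^2 = 9^2 = 81
9^4 = (9^2)^2 = 81^2 = 6561
9^8 = (9^4)^2 = 6561^2 = 43046721
9^16 = (9^8)^2 = 43046721^2 = 1853020188851841
9^17 = 9 * 9^16 = 9 * 1853020188851841 = 16677181699666569

Result: 16677181699666569
Multiplications needed: 5 (5 lines after 9^1)

9^17 = 16677181699666569. Using exponentiation by squaring, this requires 5 multiplications. The key idea: if the exponent is even, square the half-power; if odd, multiply by the base once.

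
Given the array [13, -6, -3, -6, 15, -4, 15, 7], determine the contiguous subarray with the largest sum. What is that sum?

Using Kadane's algorithm on [13, -6, -3, -6, 15, -4, 15, 7]:

Scanning through the array:
Position 1 (value -6): max_ending_here = 7, max_so_far = 13
Position 2 (value -3): max_ending_here = 4, max_so_far = 13
Position 3 (value -6): max_ending_here = -2, max_so_far = 13
Position 4 (value 15): max_ending_here = 15, max_so_far = 15
Position 5 (value -4): max_ending_here = 11, max_so_far = 15
Position 6 (value 15): max_ending_here = 26, max_so_far = 26
Position 7 (value 7): max_ending_here = 33, max_so_far = 33

Maximum subarray: [15, -4, 15, 7]
Maximum sum: 33

The maximum subarray is [15, -4, 15, 7] with sum 33. This subarray runs from index 4 to index 7.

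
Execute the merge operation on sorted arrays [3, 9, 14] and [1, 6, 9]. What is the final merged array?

Merging process:

Compare 3 vs 1: take 1 from right. Merged: [1]
Compare 3 vs 6: take 3 from left. Merged: [1, 3]
Compare 9 vs 6: take 6 from right. Merged: [1, 3, 6]
Compare 9 vs 9: take 9 from left. Merged: [1, 3, 6, 9]
Compare 14 vs 9: take 9 from right. Merged: [1, 3, 6, 9, 9]
Append remaining from left: [14]. Merged: [1, 3, 6, 9, 9, 14]

Final merged array: [1, 3, 6, 9, 9, 14]
Total comparisons: 5

The merged array is [1, 3, 6, 9, 9, 14], requiring 5 comparisons. The merge step runs in O(n) time where n is the total number of elements.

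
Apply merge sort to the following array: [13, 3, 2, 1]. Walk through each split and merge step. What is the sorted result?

Merge sort trace:

Split: [13, 3, 2, 1] -> [13, 3] and [2, 1]
  Split: [13, 3] -> [13] and [3]
  Merge: [13] + [3] -> [3, 13]
  Split: [2, 1] -> [2] and [1]
  Merge: [2] + [1] -> [1, 2]
Merge: [3, 13] + [1, 2] -> [1, 2, 3, 13]

Final sorted array: [1, 2, 3, 13]

The merge sort proceeds by recursively splitting the array and merging sorted halves.
After all merges, the sorted array is [1, 2, 3, 13].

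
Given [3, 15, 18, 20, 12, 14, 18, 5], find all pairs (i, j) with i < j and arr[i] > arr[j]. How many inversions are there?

Finding inversions in [3, 15, 18, 20, 12, 14, 18, 5]:

(1, 4): arr[1]=15 > arr[4]=12
(1, 5): arr[1]=15 > arr[5]=14
(1, 7): arr[1]=15 > arr[7]=5
(2, 4): arr[2]=18 > arr[4]=12
(2, 5): arr[2]=18 > arr[5]=14
(2, 7): arr[2]=18 > arr[7]=5
(3, 4): arr[3]=20 > arr[4]=12
(3, 5): arr[3]=20 > arr[5]=14
(3, 6): arr[3]=20 > arr[6]=18
(3, 7): arr[3]=20 > arr[7]=5
(4, 7): arr[4]=12 > arr[7]=5
(5, 7): arr[5]=14 > arr[7]=5
(6, 7): arr[6]=18 > arr[7]=5

Total inversions: 13

The array has 13 inversion(s): (1,4), (1,5), (1,7), (2,4), (2,5), (2,7), (3,4), (3,5), (3,6), (3,7), (4,7), (5,7), (6,7). Each pair (i,j) satisfies i < j and arr[i] > arr[j].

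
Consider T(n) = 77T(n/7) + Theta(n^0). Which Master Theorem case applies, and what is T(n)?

Master Theorem for T(n) = 77T(n/7) + O(n^0):

a = 77, b = 7, c = 0
log_b(a) = log_7(77) = 2.2323

Case 1: c = 0 < log_7(77) = 2.2323
T(n) = O(n^(log_7 77))

For T(n) = 77T(n/7) + O(n^0): log_7(77) = 2.2323. This is Case 1 of the Master Theorem (c < log_b(a), work dominated by leaves), giving O(n^(log_7 77)).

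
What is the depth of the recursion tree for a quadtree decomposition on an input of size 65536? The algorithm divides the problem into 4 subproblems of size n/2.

For divide and conquer with division factor 2:

Problem sizes at each level:
Level 0: 65536
Level 1: 32768
Level 2: 16384
Level 3: 8192
Level 4: 4096
Level 5: 2048
Level 6: 1024
Level 7: 512
Level 8: 256
Level 9: 128
Level 10: 64
Level 11: 32
Level 12: 16
Level 13: 8
Level 14: 4
Level 15: 2
Level 16: 1

The root is level 0 and the size-1 base case is level 16 (the tree spans levels 0 through 16, i.e. 17 levels counting the root), so the depth is the number of divisions: log_2(65536) = 16

The recursion tree depth is log_2(65536) = 16. At each level, the problem size is divided by 2, so it takes 16 divisions to reduce to a base case of size 1. The algorithm makes 4 recursive calls at each level.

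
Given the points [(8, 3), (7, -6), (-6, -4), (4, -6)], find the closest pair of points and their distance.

Computing all pairwise distances among 4 points:

d((8, 3), (7, -6)) = 9.0554
d((8, 3), (-6, -4)) = 15.6525
d((8, 3), (4, -6)) = 9.8489
d((7, -6), (-6, -4)) = 13.1529
d((7, -6), (4, -6)) = 3.0 <-- minimum
d((-6, -4), (4, -6)) = 10.198

Closest pair: (7, -6) and (4, -6) with distance 3.0

The closest pair is (7, -6) and (4, -6) with Euclidean distance 3.0. For 4 points, brute-force pairwise comparison is shown above. For large n, the divide-and-conquer algorithm (sort by x, recurse on halves, check the dividing strip) achieves O(n log n).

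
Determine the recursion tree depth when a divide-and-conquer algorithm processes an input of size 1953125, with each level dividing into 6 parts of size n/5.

For divide and conquer with division factor 5:

Problem sizes at each level:
Level 0: 1953125
Level 1: 390625
Level 2: 78125
Level 3: 15625
Level 4: 3125
Level 5: 625
Level 6: 125
Level 7: 25
Level 8: 5
Level 9: 1

The root is level 0 and the size-1 base case is level 9 (the tree spans levels 0 through 9, i.e. 10 levels counting the root), so the depth is the number of divisions: log_5(1953125) = 9

The recursion tree depth is log_5(1953125) = 9. At each level, the problem size is divided by 5, so it takes 9 divisions to reduce to a base case of size 1. The algorithm makes 6 recursive calls at each level.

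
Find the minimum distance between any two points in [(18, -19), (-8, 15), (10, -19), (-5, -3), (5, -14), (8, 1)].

Computing all pairwise distances among 6 points:

d((18, -19), (-8, 15)) = 42.8019
d((18, -19), (10, -19)) = 8.0
d((18, -19), (-5, -3)) = 28.0179
d((18, -19), (5, -14)) = 13.9284
d((18, -19), (8, 1)) = 22.3607
d((-8, 15), (10, -19)) = 38.4708
d((-8, 15), (-5, -3)) = 18.2483
d((-8, 15), (5, -14)) = 31.7805
d((-8, 15), (8, 1)) = 21.2603
d((10, -19), (-5, -3)) = 21.9317
d((10, -19), (5, -14)) = 7.0711 <-- minimum
d((10, -19), (8, 1)) = 20.0998
d((-5, -3), (5, -14)) = 14.8661
d((-5, -3), (8, 1)) = 13.6015
d((5, -14), (8, 1)) = 15.2971

Closest pair: (10, -19) and (5, -14) with distance 7.0711

The closest pair is (10, -19) and (5, -14) with Euclidean distance 7.0711. For 6 points, brute-force pairwise comparison is shown above. For large n, the divide-and-conquer algorithm (sort by x, recurse on halves, check the dividing strip) achieves O(n log n).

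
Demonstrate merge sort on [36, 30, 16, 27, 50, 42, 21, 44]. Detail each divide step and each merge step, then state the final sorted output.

Merge sort trace:

Split: [36, 30, 16, 27, 50, 42, 21, 44] -> [36, 30, 16, 27] and [50, 42, 21, 44]
  Split: [36, 30, 16, 27] -> [36, 30] and [16, 27]
    Split: [36, 30] -> [36] and [30]
    Merge: [36] + [30] -> [30, 36]
    Split: [16, 27] -> [16] and [27]
    Merge: [16] + [27] -> [16, 27]
  Merge: [30, 36] + [16, 27] -> [16, 27, 30, 36]
  Split: [50, 42, 21, 44] -> [50, 42] and [21, 44]
    Split: [50, 42] -> [50] and [42]
    Merge: [50] + [42] -> [42, 50]
    Split: [21, 44] -> [21] and [44]
    Merge: [21] + [44] -> [21, 44]
  Merge: [42, 50] + [21, 44] -> [21, 42, 44, 50]
Merge: [16, 27, 30, 36] + [21, 42, 44, 50] -> [16, 21, 27, 30, 36, 42, 44, 50]

Final sorted array: [16, 21, 27, 30, 36, 42, 44, 50]

The merge sort proceeds by recursively splitting the array and merging sorted halves.
After all merges, the sorted array is [16, 21, 27, 30, 36, 42, 44, 50].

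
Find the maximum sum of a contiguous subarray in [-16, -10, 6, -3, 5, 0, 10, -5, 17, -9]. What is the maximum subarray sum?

Using Kadane's algorithm on [-16, -10, 6, -3, 5, 0, 10, -5, 17, -9]:

Scanning through the array:
Position 1 (value -10): max_ending_here = -10, max_so_far = -10
Position 2 (value 6): max_ending_here = 6, max_so_far = 6
Position 3 (value -3): max_ending_here = 3, max_so_far = 6
Position 4 (value 5): max_ending_here = 8, max_so_far = 8
Position 5 (value 0): max_ending_here = 8, max_so_far = 8
Position 6 (value 10): max_ending_here = 18, max_so_far = 18
Position 7 (value -5): max_ending_here = 13, max_so_far = 18
Position 8 (value 17): max_ending_here = 30, max_so_far = 30
Position 9 (value -9): max_ending_here = 21, max_so_far = 30

Maximum subarray: [6, -3, 5, 0, 10, -5, 17]
Maximum sum: 30

The maximum subarray is [6, -3, 5, 0, 10, -5, 17] with sum 30. This subarray runs from index 2 to index 8.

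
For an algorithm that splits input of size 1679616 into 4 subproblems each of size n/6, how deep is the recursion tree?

For divide and conquer with division factor 6:

Problem sizes at each level:
Level 0: 1679616
Level 1: 279936
Level 2: 46656
Level 3: 7776
Level 4: 1296
Level 5: 216
Level 6: 36
Level 7: 6
Level 8: 1

The root is level 0 and the size-1 base case is level 8 (the tree spans levels 0 through 8, i.e. 9 levels counting the root), so the depth is the number of divisions: log_6(1679616) = 8

The recursion tree depth is log_6(1679616) = 8. At each level, the problem size is divided by 6, so it takes 8 divisions to reduce to a base case of size 1. The algorithm makes 4 recursive calls at each level.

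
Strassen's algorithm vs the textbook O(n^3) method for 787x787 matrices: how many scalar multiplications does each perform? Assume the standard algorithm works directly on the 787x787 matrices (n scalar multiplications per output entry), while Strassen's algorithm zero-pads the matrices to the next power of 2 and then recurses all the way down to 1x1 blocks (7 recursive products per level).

Matrix multiplication for 787x787 matrices:

Strassen's algorithm requires power-of-2 dimensions. Pad 787x787 to 1024x1024 (next power of 2).

Standard algorithm: 787^3 = 487443403 multiplications
Strassen's algorithm: 7^(log2(1024)) = 7^10 = 282475249 multiplications
Savings: 487443403 - 282475249 = 204968154 multiplications

Standard: 487443403 multiplications (787^3). Strassen: 282475249 multiplications (7^10, after padding to 1024x1024). Strassen reduces 8 recursive multiplications to 7 at each level.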